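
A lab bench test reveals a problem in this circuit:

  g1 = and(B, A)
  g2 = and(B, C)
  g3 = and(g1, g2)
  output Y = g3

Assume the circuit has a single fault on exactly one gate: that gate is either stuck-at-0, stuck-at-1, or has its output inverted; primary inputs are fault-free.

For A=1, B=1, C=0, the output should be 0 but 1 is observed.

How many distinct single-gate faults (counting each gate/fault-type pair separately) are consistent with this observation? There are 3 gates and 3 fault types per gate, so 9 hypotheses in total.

Fault-free: g1=1, g2=0, g3=0 → 0. Observed 1.
  g1 stuck-at-0: output 0 ✗
  g1 stuck-at-1: output 0 ✗
  g1 inverted output: output 0 ✗
  g2 stuck-at-0: output 0 ✗
  g2 stuck-at-1: output 1 ✓
  g2 inverted output: output 1 ✓
  g3 stuck-at-0: output 0 ✗
  g3 stuck-at-1: output 1 ✓
  g3 inverted output: output 1 ✓
Consistent faults: {g2 stuck-at-1, g2 inverted output, g3 stuck-at-1, g3 inverted output} — 4 in all.

4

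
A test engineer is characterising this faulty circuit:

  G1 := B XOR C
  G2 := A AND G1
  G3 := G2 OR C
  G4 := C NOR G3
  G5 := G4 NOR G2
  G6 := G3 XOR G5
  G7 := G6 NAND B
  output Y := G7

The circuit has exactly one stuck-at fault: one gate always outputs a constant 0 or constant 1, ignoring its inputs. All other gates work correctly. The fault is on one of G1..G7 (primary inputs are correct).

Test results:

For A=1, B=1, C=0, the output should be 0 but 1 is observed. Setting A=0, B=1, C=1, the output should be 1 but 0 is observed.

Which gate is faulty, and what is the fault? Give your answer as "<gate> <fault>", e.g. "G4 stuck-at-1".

Fault-free values for test 1 (A=1, B=1, C=0): G1=1, G2=1, G3=1, G4=0, G5=0, G6=1, G7=0, giving Y=0. Observed 1.
Test 1: faults giving observed 1 are {G1 stuck-at-0, G2 stuck-at-0, G3 stuck-at-0, G5 stuck-at-1, G6 stuck-at-0, G7 stuck-at-1}.
Test 2 (A=0, B=1, C=1): fault-free G1=0, G2=0, G3=1, G4=0, G5=1, G6=0, G7=1 → 1; observed 0. Eliminates G1 stuck-at-0, G2 stuck-at-0, G5 stuck-at-1, G6 stuck-at-0, G7 stuck-at-1.
Only G3 stuck-at-0 is consistent with every test.

G3 stuck-at-0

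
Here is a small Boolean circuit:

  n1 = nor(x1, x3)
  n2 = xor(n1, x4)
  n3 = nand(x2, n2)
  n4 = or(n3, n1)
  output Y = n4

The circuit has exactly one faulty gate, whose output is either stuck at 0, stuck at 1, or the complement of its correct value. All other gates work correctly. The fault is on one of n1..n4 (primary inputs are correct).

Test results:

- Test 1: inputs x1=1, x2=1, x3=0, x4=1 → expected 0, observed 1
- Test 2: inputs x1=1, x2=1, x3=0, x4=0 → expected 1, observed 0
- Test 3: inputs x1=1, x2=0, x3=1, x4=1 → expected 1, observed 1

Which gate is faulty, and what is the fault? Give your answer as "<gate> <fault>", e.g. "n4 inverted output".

n2 inverted output

Fault-free values for test 1 (x1=1, x2=1, x3=0, x4=1): n1=0, n2=1, n3=0, n4=0, giving Y=0. Observed 1.
Test 1: faults giving observed 1 are {n1 stuck-at-1, n1 inverted output, n2 stuck-at-0, n2 inverted output, n3 stuck-at-1, n3 inverted output, n4 stuck-at-1, n4 inverted output}.
Test 2 (x1=1, x2=1, x3=0, x4=0): fault-free n1=0, n2=0, n3=1, n4=1 → 1; observed 0. Eliminates n1 stuck-at-1, n1 inverted output, n2 stuck-at-0, n3 stuck-at-1, n4 stuck-at-1.
Test 3 (x1=1, x2=0, x3=1, x4=1): fault-free n1=0, n2=1, n3=1, n4=1 → 1; observed 1. Eliminates n3 inverted output, n4 inverted output.
Only n2 inverted output is consistent with every test.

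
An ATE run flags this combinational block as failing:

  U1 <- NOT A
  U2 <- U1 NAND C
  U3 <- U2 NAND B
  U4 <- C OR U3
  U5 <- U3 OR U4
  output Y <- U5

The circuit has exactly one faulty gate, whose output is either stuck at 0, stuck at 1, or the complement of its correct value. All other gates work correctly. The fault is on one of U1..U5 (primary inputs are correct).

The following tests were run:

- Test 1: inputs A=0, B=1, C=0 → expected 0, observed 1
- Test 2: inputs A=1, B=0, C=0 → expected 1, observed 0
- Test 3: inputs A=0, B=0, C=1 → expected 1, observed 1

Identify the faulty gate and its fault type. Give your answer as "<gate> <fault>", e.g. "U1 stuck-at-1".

U3 inverted output

Fault-free values for test 1 (A=0, B=1, C=0): U1=1, U2=1, U3=0, U4=0, U5=0, giving Y=0. Observed 1.
Test 1: faults giving observed 1 are {U2 stuck-at-0, U2 inverted output, U3 stuck-at-1, U3 inverted output, U4 stuck-at-1, U4 inverted output, U5 stuck-at-1, U5 inverted output}.
Test 2 (A=1, B=0, C=0): fault-free U1=0, U2=1, U3=1, U4=1, U5=1 → 1; observed 0. Eliminates U2 stuck-at-0, U2 inverted output, U3 stuck-at-1, U4 stuck-at-1, U4 inverted output, U5 stuck-at-1.
Test 3 (A=0, B=0, C=1): fault-free U1=1, U2=0, U3=1, U4=1, U5=1 → 1; observed 1. Eliminates U5 inverted output.
Only U3 inverted output is consistent with every test.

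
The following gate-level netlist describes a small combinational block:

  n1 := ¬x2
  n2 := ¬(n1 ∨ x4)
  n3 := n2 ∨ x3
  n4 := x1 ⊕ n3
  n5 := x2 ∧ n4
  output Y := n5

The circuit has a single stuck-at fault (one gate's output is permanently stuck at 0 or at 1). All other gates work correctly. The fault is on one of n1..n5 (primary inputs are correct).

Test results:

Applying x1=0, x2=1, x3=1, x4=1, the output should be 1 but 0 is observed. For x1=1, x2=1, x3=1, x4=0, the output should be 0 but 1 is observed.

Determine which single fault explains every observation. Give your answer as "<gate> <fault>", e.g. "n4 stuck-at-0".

Fault-free values for test 1 (x1=0, x2=1, x3=1, x4=1): n1=0, n2=0, n3=1, n4=1, n5=1, giving Y=1. Observed 0.
Test 1: faults giving observed 0 are {n3 stuck-at-0, n4 stuck-at-0, n5 stuck-at-0}.
Test 2 (x1=1, x2=1, x3=1, x4=0): fault-free n1=0, n2=1, n3=1, n4=0, n5=0 → 0; observed 1. Eliminates n4 stuck-at-0, n5 stuck-at-0.
Only n3 stuck-at-0 is consistent with every test.

n3 stuck-at-0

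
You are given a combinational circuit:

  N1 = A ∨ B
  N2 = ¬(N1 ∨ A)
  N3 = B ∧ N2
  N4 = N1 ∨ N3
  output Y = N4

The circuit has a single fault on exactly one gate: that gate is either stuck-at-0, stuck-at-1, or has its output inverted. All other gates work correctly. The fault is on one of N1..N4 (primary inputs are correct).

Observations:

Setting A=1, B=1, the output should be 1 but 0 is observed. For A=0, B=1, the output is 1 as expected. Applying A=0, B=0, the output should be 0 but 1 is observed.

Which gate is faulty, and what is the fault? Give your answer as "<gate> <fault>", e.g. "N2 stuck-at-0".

N1 inverted output

Fault-free values for test 1 (A=1, B=1): N1=1, N2=0, N3=0, N4=1, giving Y=1. Observed 0.
Test 1: faults giving observed 0 are {N1 stuck-at-0, N1 inverted output, N4 stuck-at-0, N4 inverted output}.
Test 2 (A=0, B=1): fault-free N1=1, N2=0, N3=0, N4=1 → 1; observed 1. Eliminates N4 stuck-at-0, N4 inverted output.
Test 3 (A=0, B=0): fault-free N1=0, N2=1, N3=0, N4=0 → 0; observed 1. Eliminates N1 stuck-at-0.
Only N1 inverted output is consistent with every test.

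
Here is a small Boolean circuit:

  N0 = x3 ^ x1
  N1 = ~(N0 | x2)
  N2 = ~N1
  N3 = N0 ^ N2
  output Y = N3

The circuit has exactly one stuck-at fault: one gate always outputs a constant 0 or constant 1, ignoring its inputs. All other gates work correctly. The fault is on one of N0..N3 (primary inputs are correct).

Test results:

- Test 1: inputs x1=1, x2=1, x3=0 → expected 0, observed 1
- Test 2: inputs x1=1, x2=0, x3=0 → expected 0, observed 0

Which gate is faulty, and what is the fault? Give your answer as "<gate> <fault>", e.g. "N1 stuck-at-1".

N0 stuck-at-0

Fault-free values for test 1 (x1=1, x2=1, x3=0): N0=1, N1=0, N2=1, N3=0, giving Y=0. Observed 1.
Test 1: faults giving observed 1 are {N0 stuck-at-0, N1 stuck-at-1, N2 stuck-at-0, N3 stuck-at-1}.
Test 2 (x1=1, x2=0, x3=0): fault-free N0=1, N1=0, N2=1, N3=0 → 0; observed 0. Eliminates N1 stuck-at-1, N2 stuck-at-0, N3 stuck-at-1.
Only N0 stuck-at-0 is consistent with every test.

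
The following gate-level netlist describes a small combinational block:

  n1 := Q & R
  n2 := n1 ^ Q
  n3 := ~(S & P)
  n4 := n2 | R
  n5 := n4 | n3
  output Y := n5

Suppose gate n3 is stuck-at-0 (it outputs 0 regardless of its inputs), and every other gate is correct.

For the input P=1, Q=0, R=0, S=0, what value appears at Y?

Propagate with n3 forced: n1=0, n2=0, n3=0 [stuck-at-0], n4=0, n5=0.
So Y = 0. (Without the fault it would be 1.)

0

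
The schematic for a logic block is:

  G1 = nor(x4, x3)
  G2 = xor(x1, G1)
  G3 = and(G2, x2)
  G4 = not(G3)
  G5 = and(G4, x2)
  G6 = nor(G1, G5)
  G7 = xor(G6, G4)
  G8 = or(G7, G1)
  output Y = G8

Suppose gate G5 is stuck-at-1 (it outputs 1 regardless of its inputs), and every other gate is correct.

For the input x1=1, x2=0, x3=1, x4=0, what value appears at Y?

1

Propagate with G5 forced: G1=0, G2=1, G3=0, G4=1, G5=1 [stuck-at-1], G6=0, G7=1, G8=1.
So Y = 1. (Without the fault it would be 0.)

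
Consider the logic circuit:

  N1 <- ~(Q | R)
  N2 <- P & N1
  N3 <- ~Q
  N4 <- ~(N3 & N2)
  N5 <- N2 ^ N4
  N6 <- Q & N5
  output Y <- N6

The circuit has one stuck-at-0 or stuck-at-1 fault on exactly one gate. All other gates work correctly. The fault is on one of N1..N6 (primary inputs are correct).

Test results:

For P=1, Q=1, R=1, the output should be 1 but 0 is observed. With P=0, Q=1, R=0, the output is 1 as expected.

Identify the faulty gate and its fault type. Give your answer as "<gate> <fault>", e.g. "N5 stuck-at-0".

N1 stuck-at-1

Fault-free values for test 1 (P=1, Q=1, R=1): N1=0, N2=0, N3=0, N4=1, N5=1, N6=1, giving Y=1. Observed 0.
Test 1: faults giving observed 0 are {N1 stuck-at-1, N2 stuck-at-1, N4 stuck-at-0, N5 stuck-at-0, N6 stuck-at-0}.
Test 2 (P=0, Q=1, R=0): fault-free N1=0, N2=0, N3=0, N4=1, N5=1, N6=1 → 1; observed 1. Eliminates N2 stuck-at-1, N4 stuck-at-0, N5 stuck-at-0, N6 stuck-at-0.
Only N1 stuck-at-1 is consistent with every test.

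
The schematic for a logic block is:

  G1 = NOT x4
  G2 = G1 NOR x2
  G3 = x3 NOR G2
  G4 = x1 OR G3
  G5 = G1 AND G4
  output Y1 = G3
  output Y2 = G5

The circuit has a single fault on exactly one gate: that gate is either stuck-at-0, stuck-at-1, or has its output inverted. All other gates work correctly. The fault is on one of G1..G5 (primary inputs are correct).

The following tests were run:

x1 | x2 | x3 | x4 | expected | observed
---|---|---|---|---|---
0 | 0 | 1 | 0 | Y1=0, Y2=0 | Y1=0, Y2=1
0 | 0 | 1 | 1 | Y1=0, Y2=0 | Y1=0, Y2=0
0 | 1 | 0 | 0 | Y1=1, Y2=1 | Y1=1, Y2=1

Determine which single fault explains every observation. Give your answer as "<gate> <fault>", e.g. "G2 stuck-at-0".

G4 stuck-at-1

Fault-free values for test 1 (x1=0, x2=0, x3=1, x4=0): G1=1, G2=0, G3=0, G4=0, G5=0, giving Y1=0, Y2=0. Observed Y1=0, Y2=1.
Test 1: faults giving observed Y1=0, Y2=1 are {G4 stuck-at-1, G4 inverted output, G5 stuck-at-1, G5 inverted output}.
Test 2 (x1=0, x2=0, x3=1, x4=1): fault-free G1=0, G2=1, G3=0, G4=0, G5=0 → Y1=0, Y2=0; observed Y1=0, Y2=0. Eliminates G5 stuck-at-1, G5 inverted output.
Test 3 (x1=0, x2=1, x3=0, x4=0): fault-free G1=1, G2=0, G3=1, G4=1, G5=1 → Y1=1, Y2=1; observed Y1=1, Y2=1. Eliminates G4 inverted output.
Only G4 stuck-at-1 is consistent with every test.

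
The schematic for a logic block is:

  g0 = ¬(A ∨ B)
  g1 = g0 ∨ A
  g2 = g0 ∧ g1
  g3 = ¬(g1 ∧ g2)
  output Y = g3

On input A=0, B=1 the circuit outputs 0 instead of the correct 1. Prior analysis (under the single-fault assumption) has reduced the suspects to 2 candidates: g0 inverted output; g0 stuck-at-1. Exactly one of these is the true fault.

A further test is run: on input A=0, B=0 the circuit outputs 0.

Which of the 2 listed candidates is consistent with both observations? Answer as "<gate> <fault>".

g0 stuck-at-1

Evaluate each candidate on input A=0, B=0:
  g0 inverted output: g0=0 [inverted output], g1=0, g2=0, g3=1 → 1 — eliminated
  g0 stuck-at-1: g0=1 [stuck-at-1], g1=1, g2=1, g3=0 → 0 — matches
Only g0 stuck-at-1 reproduces the observed 0.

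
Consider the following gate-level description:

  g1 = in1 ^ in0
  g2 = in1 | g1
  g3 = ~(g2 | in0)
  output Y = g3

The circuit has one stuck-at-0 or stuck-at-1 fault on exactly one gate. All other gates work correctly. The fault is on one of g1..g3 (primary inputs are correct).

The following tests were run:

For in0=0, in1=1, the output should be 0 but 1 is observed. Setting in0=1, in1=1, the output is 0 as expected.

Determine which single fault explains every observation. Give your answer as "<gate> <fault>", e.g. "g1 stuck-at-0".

g2 stuck-at-0

Fault-free values for test 1 (in0=0, in1=1): g1=1, g2=1, g3=0, giving Y=0. Observed 1.
Test 1: faults giving observed 1 are {g2 stuck-at-0, g3 stuck-at-1}.
Test 2 (in0=1, in1=1): fault-free g1=0, g2=1, g3=0 → 0; observed 0. Eliminates g3 stuck-at-1.
Only g2 stuck-at-0 is consistent with every test.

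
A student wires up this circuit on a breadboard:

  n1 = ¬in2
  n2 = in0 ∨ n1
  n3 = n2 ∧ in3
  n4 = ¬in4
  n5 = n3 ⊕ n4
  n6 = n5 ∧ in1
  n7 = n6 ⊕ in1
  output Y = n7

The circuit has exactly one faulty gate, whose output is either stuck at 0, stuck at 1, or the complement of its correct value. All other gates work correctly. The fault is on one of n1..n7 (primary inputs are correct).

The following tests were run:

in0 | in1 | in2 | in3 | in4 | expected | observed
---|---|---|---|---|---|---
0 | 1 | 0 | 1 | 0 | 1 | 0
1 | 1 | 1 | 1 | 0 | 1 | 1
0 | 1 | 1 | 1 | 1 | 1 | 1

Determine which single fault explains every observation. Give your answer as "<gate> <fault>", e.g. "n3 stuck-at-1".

n1 stuck-at-0

Fault-free values for test 1 (in0=0, in1=1, in2=0, in3=1, in4=0): n1=1, n2=1, n3=1, n4=1, n5=0, n6=0, n7=1, giving Y=1. Observed 0.
Test 1: faults giving observed 0 are {n1 stuck-at-0, n1 inverted output, n2 stuck-at-0, n2 inverted output, n3 stuck-at-0, n3 inverted output, n4 stuck-at-0, n4 inverted output, n5 stuck-at-1, n5 inverted output, n6 stuck-at-1, n6 inverted output, n7 stuck-at-0, n7 inverted output}.
Test 2 (in0=1, in1=1, in2=1, in3=1, in4=0): fault-free n1=0, n2=1, n3=1, n4=1, n5=0, n6=0, n7=1 → 1; observed 1. Eliminates n2 stuck-at-0, n2 inverted output, n3 stuck-at-0, n3 inverted output, n4 stuck-at-0, n4 inverted output, n5 stuck-at-1, n5 inverted output, n6 stuck-at-1, n6 inverted output, n7 stuck-at-0, n7 inverted output.
Test 3 (in0=0, in1=1, in2=1, in3=1, in4=1): fault-free n1=0, n2=0, n3=0, n4=0, n5=0, n6=0, n7=1 → 1; observed 1. Eliminates n1 inverted output.
Only n1 stuck-at-0 is consistent with every test.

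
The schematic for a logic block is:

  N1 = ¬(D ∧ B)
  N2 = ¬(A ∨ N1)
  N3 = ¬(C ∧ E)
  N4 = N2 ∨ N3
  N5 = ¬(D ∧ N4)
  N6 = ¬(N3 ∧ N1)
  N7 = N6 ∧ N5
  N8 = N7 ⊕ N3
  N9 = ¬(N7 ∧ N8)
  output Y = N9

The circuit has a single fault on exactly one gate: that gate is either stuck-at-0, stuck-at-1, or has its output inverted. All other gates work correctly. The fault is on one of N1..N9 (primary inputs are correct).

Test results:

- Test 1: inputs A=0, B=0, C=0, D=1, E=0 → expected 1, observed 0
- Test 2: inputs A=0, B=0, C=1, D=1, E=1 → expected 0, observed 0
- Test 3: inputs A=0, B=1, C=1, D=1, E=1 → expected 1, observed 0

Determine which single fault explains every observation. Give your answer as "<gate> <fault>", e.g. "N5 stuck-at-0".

Fault-free values for test 1 (A=0, B=0, C=0, D=1, E=0): N1=1, N2=0, N3=1, N4=1, N5=0, N6=0, N7=0, N8=1, N9=1, giving Y=1. Observed 0.
Test 1: faults giving observed 0 are {N3 stuck-at-0, N3 inverted output, N9 stuck-at-0, N9 inverted output}.
Test 2 (A=0, B=0, C=1, D=1, E=1): fault-free N1=1, N2=0, N3=0, N4=0, N5=1, N6=1, N7=1, N8=1, N9=0 → 0; observed 0. Eliminates N3 inverted output, N9 inverted output.
Test 3 (A=0, B=1, C=1, D=1, E=1): fault-free N1=0, N2=1, N3=0, N4=1, N5=0, N6=1, N7=0, N8=0, N9=1 → 1; observed 0. Eliminates N3 stuck-at-0.
Only N9 stuck-at-0 is consistent with every test.

N9 stuck-at-0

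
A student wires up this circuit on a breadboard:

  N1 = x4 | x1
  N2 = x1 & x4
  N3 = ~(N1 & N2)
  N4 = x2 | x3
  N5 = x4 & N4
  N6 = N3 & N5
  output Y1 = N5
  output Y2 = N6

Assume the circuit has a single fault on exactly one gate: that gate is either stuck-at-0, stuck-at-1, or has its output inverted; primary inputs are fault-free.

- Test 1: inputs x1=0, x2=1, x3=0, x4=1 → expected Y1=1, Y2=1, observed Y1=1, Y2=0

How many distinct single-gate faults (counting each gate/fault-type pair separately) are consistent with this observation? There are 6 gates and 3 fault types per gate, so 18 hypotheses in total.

Fault-free: N1=1, N2=0, N3=1, N4=1, N5=1, N6=1 → Y1=1, Y2=1. Observed Y1=1, Y2=0.
  N1: none of the 3 fault types match ✗
  N2: stuck-at-1, inverted output ✓; others ✗
  N3: stuck-at-0, inverted output ✓; others ✗
  N4: none of the 3 fault types match ✗
  N5: none of the 3 fault types match ✗
  N6: stuck-at-0, inverted output ✓; others ✗
Consistent faults: {N2 stuck-at-1, N2 inverted output, N3 stuck-at-0, N3 inverted output, N6 stuck-at-0, N6 inverted output} — 6 in all.

6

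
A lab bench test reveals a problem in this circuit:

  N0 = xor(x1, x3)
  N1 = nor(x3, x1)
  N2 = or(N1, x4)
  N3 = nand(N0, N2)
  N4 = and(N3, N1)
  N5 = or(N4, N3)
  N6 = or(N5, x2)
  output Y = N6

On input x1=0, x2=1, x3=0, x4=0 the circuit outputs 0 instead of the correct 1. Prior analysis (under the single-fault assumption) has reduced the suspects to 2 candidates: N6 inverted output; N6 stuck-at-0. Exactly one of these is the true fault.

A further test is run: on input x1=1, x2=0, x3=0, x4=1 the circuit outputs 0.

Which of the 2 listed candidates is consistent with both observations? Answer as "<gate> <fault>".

Evaluate each candidate on input x1=1, x2=0, x3=0, x4=1:
  N6 inverted output: N0=1, N1=0, N2=1, N3=0, N4=0, N5=0, N6=1 [inverted output] → 1 — eliminated
  N6 stuck-at-0: N0=1, N1=0, N2=1, N3=0, N4=0, N5=0, N6=0 [stuck-at-0] → 0 — matches
Only N6 stuck-at-0 reproduces the observed 0.

N6 stuck-at-0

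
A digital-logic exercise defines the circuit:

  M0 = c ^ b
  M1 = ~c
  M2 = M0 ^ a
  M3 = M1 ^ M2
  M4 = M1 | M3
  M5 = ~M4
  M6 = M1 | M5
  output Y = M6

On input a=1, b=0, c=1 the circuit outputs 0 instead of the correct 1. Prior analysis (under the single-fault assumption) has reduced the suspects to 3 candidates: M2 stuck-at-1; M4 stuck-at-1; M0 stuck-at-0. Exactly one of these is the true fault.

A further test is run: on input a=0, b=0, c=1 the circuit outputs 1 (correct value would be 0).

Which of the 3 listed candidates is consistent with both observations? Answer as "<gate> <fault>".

Evaluate each candidate on input a=0, b=0, c=1:
  M2 stuck-at-1: M0=1, M1=0, M2=1 [stuck-at-1], M3=1, M4=1, M5=0, M6=0 → 0 — eliminated
  M4 stuck-at-1: M0=1, M1=0, M2=1, M3=1, M4=1 [stuck-at-1], M5=0, M6=0 → 0 — eliminated
  M0 stuck-at-0: M0=0 [stuck-at-0], M1=0, M2=0, M3=0, M4=0, M5=1, M6=1 → 1 — matches
Only M0 stuck-at-0 reproduces the observed 1.

M0 stuck-at-0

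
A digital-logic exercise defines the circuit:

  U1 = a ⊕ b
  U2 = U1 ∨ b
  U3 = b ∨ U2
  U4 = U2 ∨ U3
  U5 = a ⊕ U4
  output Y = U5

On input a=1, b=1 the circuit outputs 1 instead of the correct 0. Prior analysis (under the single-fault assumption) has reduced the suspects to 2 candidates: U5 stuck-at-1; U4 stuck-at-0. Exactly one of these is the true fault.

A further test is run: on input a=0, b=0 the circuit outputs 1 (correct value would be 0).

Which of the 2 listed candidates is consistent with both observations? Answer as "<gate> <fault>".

U5 stuck-at-1

Evaluate each candidate on input a=0, b=0:
  U5 stuck-at-1: U1=0, U2=0, U3=0, U4=0, U5=1 [stuck-at-1] → 1 — matches
  U4 stuck-at-0: U1=0, U2=0, U3=0, U4=0 [stuck-at-0], U5=0 → 0 — eliminated
Only U5 stuck-at-1 reproduces the observed 1.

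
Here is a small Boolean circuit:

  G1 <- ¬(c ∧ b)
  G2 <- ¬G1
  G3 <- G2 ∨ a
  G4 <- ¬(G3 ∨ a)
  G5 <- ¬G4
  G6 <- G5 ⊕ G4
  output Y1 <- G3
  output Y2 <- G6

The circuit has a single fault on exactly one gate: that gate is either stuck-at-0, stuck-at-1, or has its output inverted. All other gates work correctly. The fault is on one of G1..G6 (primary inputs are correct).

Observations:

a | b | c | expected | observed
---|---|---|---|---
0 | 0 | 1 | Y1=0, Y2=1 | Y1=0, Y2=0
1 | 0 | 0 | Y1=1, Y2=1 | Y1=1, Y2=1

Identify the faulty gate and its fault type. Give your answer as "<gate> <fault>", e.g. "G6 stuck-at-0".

Fault-free values for test 1 (a=0, b=0, c=1): G1=1, G2=0, G3=0, G4=1, G5=0, G6=1, giving Y1=0, Y2=1. Observed Y1=0, Y2=0.
Test 1: faults giving observed Y1=0, Y2=0 are {G5 stuck-at-1, G5 inverted output, G6 stuck-at-0, G6 inverted output}.
Test 2 (a=1, b=0, c=0): fault-free G1=1, G2=0, G3=1, G4=0, G5=1, G6=1 → Y1=1, Y2=1; observed Y1=1, Y2=1. Eliminates G5 inverted output, G6 stuck-at-0, G6 inverted output.
Only G5 stuck-at-1 is consistent with every test.

G5 stuck-at-1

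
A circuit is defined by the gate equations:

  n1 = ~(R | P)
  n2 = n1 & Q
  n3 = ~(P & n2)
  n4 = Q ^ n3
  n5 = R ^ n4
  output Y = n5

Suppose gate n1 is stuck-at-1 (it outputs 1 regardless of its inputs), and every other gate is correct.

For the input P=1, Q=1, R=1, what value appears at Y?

Propagate with n1 forced: n1=1 [stuck-at-1], n2=1, n3=0, n4=1, n5=0.
So Y = 0. (Without the fault it would be 1.)

0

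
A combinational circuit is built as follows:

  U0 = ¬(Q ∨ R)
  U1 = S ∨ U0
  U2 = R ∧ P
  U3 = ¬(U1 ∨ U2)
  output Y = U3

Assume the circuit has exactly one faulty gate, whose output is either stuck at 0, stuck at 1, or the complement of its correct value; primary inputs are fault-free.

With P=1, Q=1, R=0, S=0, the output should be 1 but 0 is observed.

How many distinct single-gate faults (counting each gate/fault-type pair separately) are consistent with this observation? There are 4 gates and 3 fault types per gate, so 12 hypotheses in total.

8

Fault-free: U0=0, U1=0, U2=0, U3=1 → 1. Observed 0.
  U0 stuck-at-0: output 1 ✗
  U0 stuck-at-1: output 0 ✓
  U0 inverted output: output 0 ✓
  U1 stuck-at-0: output 1 ✗
  U1 stuck-at-1: output 0 ✓
  U1 inverted output: output 0 ✓
  U2 stuck-at-0: output 1 ✗
  U2 stuck-at-1: output 0 ✓
  U2 inverted output: output 0 ✓
  U3 stuck-at-0: output 0 ✓
  U3 stuck-at-1: output 1 ✗
  U3 inverted output: output 0 ✓
Consistent faults: {U0 stuck-at-1, U0 inverted output, U1 stuck-at-1, U1 inverted output, U2 stuck-at-1, U2 inverted output, U3 stuck-at-0, U3 inverted output} — 8 in all.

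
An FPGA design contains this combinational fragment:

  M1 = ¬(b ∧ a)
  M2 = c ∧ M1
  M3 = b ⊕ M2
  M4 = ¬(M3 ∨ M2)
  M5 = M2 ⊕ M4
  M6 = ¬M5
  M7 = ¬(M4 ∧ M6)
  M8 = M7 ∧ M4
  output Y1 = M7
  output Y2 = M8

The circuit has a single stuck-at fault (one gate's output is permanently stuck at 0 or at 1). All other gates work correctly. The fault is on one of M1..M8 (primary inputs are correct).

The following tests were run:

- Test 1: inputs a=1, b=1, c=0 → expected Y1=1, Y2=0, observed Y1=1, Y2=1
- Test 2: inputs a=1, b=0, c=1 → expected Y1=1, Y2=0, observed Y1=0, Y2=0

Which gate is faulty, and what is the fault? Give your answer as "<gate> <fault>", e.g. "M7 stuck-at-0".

M4 stuck-at-1

Fault-free values for test 1 (a=1, b=1, c=0): M1=0, M2=0, M3=1, M4=0, M5=0, M6=1, M7=1, M8=0, giving Y1=1, Y2=0. Observed Y1=1, Y2=1.
Test 1: faults giving observed Y1=1, Y2=1 are {M3 stuck-at-0, M4 stuck-at-1, M8 stuck-at-1}.
Test 2 (a=1, b=0, c=1): fault-free M1=1, M2=1, M3=1, M4=0, M5=1, M6=0, M7=1, M8=0 → Y1=1, Y2=0; observed Y1=0, Y2=0. Eliminates M3 stuck-at-0, M8 stuck-at-1.
Only M4 stuck-at-1 is consistent with every test.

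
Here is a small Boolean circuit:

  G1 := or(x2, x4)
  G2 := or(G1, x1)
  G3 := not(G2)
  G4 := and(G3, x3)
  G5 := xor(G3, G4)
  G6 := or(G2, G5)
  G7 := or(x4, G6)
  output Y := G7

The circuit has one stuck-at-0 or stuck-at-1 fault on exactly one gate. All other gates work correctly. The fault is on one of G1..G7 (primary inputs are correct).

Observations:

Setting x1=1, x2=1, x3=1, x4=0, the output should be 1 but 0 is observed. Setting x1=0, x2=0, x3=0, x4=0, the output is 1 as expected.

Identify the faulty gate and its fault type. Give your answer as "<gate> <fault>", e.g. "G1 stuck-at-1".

Fault-free values for test 1 (x1=1, x2=1, x3=1, x4=0): G1=1, G2=1, G3=0, G4=0, G5=0, G6=1, G7=1, giving Y=1. Observed 0.
Test 1: faults giving observed 0 are {G2 stuck-at-0, G6 stuck-at-0, G7 stuck-at-0}.
Test 2 (x1=0, x2=0, x3=0, x4=0): fault-free G1=0, G2=0, G3=1, G4=0, G5=1, G6=1, G7=1 → 1; observed 1. Eliminates G6 stuck-at-0, G7 stuck-at-0.
Only G2 stuck-at-0 is consistent with every test.

G2 stuck-at-0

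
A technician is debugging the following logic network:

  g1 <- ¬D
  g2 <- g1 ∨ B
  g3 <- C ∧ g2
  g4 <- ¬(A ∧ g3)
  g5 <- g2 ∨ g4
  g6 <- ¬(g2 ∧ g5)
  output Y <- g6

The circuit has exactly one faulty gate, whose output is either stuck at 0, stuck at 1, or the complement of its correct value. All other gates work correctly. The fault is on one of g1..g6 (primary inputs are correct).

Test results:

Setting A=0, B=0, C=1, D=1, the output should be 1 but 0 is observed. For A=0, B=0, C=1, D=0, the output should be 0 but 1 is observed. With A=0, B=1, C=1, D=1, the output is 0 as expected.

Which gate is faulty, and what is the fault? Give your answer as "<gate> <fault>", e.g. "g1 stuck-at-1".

g1 inverted output

Fault-free values for test 1 (A=0, B=0, C=1, D=1): g1=0, g2=0, g3=0, g4=1, g5=1, g6=1, giving Y=1. Observed 0.
Test 1: faults giving observed 0 are {g1 stuck-at-1, g1 inverted output, g2 stuck-at-1, g2 inverted output, g6 stuck-at-0, g6 inverted output}.
Test 2 (A=0, B=0, C=1, D=0): fault-free g1=1, g2=1, g3=1, g4=1, g5=1, g6=0 → 0; observed 1. Eliminates g1 stuck-at-1, g2 stuck-at-1, g6 stuck-at-0.
Test 3 (A=0, B=1, C=1, D=1): fault-free g1=0, g2=1, g3=1, g4=1, g5=1, g6=0 → 0; observed 0. Eliminates g2 inverted output, g6 inverted output.
Only g1 inverted output is consistent with every test.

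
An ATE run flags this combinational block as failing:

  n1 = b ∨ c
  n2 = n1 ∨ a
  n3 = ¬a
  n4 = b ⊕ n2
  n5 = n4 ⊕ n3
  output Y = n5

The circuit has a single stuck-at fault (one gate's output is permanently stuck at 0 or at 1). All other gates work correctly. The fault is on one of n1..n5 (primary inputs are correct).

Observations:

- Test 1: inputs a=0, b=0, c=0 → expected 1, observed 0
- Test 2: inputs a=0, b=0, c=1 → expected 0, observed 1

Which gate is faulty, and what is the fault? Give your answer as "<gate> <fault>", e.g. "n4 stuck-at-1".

Fault-free values for test 1 (a=0, b=0, c=0): n1=0, n2=0, n3=1, n4=0, n5=1, giving Y=1. Observed 0.
Test 1: faults giving observed 0 are {n1 stuck-at-1, n2 stuck-at-1, n3 stuck-at-0, n4 stuck-at-1, n5 stuck-at-0}.
Test 2 (a=0, b=0, c=1): fault-free n1=1, n2=1, n3=1, n4=1, n5=0 → 0; observed 1. Eliminates n1 stuck-at-1, n2 stuck-at-1, n4 stuck-at-1, n5 stuck-at-0.
Only n3 stuck-at-0 is consistent with every test.

n3 stuck-at-0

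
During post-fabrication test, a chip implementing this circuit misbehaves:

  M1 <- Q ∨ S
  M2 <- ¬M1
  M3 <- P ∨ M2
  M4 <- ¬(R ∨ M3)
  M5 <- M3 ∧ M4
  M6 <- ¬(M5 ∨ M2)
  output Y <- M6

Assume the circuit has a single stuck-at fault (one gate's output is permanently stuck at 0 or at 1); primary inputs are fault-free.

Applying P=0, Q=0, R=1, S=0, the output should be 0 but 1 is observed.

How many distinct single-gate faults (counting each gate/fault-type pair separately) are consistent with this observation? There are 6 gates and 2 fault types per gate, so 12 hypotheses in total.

Fault-free: M1=0, M2=1, M3=1, M4=0, M5=0, M6=0 → 0. Observed 1.
  M1 stuck-at-0: output 0 ✗
  M1 stuck-at-1: output 1 ✓
  M2 stuck-at-0: output 1 ✓
  M2 stuck-at-1: output 0 ✗
  M3 stuck-at-0: output 0 ✗
  M3 stuck-at-1: output 0 ✗
  M4 stuck-at-0: output 0 ✗
  M4 stuck-at-1: output 0 ✗
  M5 stuck-at-0: output 0 ✗
  M5 stuck-at-1: output 0 ✗
  M6 stuck-at-0: output 0 ✗
  M6 stuck-at-1: output 1 ✓
Consistent faults: {M1 stuck-at-1, M2 stuck-at-0, M6 stuck-at-1} — 3 in all.

3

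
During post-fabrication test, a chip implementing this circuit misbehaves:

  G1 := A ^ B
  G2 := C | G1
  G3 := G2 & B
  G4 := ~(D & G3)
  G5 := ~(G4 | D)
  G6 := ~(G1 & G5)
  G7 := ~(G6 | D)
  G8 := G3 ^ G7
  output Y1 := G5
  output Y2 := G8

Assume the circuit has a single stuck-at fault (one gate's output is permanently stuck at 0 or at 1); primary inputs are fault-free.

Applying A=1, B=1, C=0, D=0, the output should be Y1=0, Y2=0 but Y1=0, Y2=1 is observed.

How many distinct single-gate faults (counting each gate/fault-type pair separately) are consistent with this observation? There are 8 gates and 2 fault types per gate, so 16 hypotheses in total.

6

Fault-free: G1=0, G2=0, G3=0, G4=1, G5=0, G6=1, G7=0, G8=0 → Y1=0, Y2=0. Observed Y1=0, Y2=1.
  G1: stuck-at-1 ✓; others ✗
  G2: stuck-at-1 ✓; others ✗
  G3: stuck-at-1 ✓; others ✗
  G4: none of the 2 fault types match ✗
  G5: none of the 2 fault types match ✗
  G6: stuck-at-0 ✓; others ✗
  G7: stuck-at-1 ✓; others ✗
  G8: stuck-at-1 ✓; others ✗
Consistent faults: {G1 stuck-at-1, G2 stuck-at-1, G3 stuck-at-1, G6 stuck-at-0, G7 stuck-at-1, G8 stuck-at-1} — 6 in all.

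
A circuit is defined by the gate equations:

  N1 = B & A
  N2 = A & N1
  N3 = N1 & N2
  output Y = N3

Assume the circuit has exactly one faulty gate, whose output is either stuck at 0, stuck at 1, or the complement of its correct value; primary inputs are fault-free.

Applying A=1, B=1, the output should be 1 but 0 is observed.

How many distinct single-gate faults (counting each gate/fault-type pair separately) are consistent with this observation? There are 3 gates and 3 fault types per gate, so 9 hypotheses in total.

6

Fault-free: N1=1, N2=1, N3=1 → 1. Observed 0.
  N1 stuck-at-0: output 0 ✓
  N1 stuck-at-1: output 1 ✗
  N1 inverted output: output 0 ✓
  N2 stuck-at-0: output 0 ✓
  N2 stuck-at-1: output 1 ✗
  N2 inverted output: output 0 ✓
  N3 stuck-at-0: output 0 ✓
  N3 stuck-at-1: output 1 ✗
  N3 inverted output: output 0 ✓
Consistent faults: {N1 stuck-at-0, N1 inverted output, N2 stuck-at-0, N2 inverted output, N3 stuck-at-0, N3 inverted output} — 6 in all.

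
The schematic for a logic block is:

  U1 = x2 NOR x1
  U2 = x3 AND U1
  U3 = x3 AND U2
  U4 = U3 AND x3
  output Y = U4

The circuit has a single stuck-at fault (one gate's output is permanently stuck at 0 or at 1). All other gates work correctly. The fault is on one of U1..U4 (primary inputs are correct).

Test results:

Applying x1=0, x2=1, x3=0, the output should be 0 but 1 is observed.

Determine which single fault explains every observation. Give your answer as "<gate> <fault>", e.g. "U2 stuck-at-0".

U4 stuck-at-1

Fault-free values for test 1 (x1=0, x2=1, x3=0): U1=0, U2=0, U3=0, U4=0, giving Y=0. Observed 1.
Test 1: faults giving observed 1 are {U4 stuck-at-1}.
Only U4 stuck-at-1 is consistent with every test.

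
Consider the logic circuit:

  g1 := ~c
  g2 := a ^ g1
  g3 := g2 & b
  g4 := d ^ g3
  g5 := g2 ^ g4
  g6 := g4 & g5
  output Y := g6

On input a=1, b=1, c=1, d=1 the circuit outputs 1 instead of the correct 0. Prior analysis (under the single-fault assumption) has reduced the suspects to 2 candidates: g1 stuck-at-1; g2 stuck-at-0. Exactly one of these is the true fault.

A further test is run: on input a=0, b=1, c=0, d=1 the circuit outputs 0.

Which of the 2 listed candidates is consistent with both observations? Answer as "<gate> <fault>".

Evaluate each candidate on input a=0, b=1, c=0, d=1:
  g1 stuck-at-1: g1=1 [stuck-at-1], g2=1, g3=1, g4=0, g5=1, g6=0 → 0 — matches
  g2 stuck-at-0: g1=1, g2=0 [stuck-at-0], g3=0, g4=1, g5=1, g6=1 → 1 — eliminated
Only g1 stuck-at-1 reproduces the observed 0.

g1 stuck-at-1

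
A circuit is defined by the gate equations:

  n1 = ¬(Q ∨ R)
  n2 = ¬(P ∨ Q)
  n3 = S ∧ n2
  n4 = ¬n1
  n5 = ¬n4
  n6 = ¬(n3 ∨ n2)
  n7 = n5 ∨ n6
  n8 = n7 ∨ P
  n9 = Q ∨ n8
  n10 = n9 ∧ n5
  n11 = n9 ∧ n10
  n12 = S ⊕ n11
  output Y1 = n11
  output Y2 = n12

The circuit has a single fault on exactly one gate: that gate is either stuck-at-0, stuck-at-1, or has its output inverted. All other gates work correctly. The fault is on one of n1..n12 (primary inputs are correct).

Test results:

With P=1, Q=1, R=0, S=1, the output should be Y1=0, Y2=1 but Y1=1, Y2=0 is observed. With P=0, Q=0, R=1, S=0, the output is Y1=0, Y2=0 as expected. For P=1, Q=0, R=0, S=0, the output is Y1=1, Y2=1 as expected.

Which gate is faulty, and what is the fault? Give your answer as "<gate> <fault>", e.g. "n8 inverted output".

n10 stuck-at-1

Fault-free values for test 1 (P=1, Q=1, R=0, S=1): n1=0, n2=0, n3=0, n4=1, n5=0, n6=1, n7=1, n8=1, n9=1, n10=0, n11=0, n12=1, giving Y1=0, Y2=1. Observed Y1=1, Y2=0.
Test 1: faults giving observed Y1=1, Y2=0 are {n1 stuck-at-1, n1 inverted output, n4 stuck-at-0, n4 inverted output, n5 stuck-at-1, n5 inverted output, n10 stuck-at-1, n10 inverted output, n11 stuck-at-1, n11 inverted output}.
Test 2 (P=0, Q=0, R=1, S=0): fault-free n1=0, n2=1, n3=0, n4=1, n5=0, n6=0, n7=0, n8=0, n9=0, n10=0, n11=0, n12=0 → Y1=0, Y2=0; observed Y1=0, Y2=0. Eliminates n1 stuck-at-1, n1 inverted output, n4 stuck-at-0, n4 inverted output, n5 stuck-at-1, n5 inverted output, n11 stuck-at-1, n11 inverted output.
Test 3 (P=1, Q=0, R=0, S=0): fault-free n1=1, n2=0, n3=0, n4=0, n5=1, n6=1, n7=1, n8=1, n9=1, n10=1, n11=1, n12=1 → Y1=1, Y2=1; observed Y1=1, Y2=1. Eliminates n10 inverted output.
Only n10 stuck-at-1 is consistent with every test.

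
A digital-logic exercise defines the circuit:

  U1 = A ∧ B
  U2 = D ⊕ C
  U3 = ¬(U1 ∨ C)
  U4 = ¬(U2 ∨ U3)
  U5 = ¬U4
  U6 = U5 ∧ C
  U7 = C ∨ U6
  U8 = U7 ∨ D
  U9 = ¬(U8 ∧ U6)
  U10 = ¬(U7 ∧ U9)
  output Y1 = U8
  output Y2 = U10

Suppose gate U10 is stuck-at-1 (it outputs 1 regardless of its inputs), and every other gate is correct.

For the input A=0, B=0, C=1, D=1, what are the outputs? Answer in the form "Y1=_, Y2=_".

Propagate with U10 forced: U1=0, U2=0, U3=0, U4=1, U5=0, U6=0, U7=1, U8=1, U9=1, U10=1 [stuck-at-1].
So the outputs are Y1=1, Y2=1. (Without the fault they would be Y1=1, Y2=0.)

Y1=1, Y2=1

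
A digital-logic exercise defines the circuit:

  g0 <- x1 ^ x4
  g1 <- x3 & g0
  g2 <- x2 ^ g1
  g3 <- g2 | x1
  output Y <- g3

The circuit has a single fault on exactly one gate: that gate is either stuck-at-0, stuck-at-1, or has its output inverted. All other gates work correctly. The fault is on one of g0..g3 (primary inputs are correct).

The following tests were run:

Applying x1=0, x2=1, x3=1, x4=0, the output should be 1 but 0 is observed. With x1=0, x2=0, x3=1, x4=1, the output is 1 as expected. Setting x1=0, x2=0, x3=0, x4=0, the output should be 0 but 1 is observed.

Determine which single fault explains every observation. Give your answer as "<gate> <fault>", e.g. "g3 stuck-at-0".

g1 stuck-at-1

Fault-free values for test 1 (x1=0, x2=1, x3=1, x4=0): g0=0, g1=0, g2=1, g3=1, giving Y=1. Observed 0.
Test 1: faults giving observed 0 are {g0 stuck-at-1, g0 inverted output, g1 stuck-at-1, g1 inverted output, g2 stuck-at-0, g2 inverted output, g3 stuck-at-0, g3 inverted output}.
Test 2 (x1=0, x2=0, x3=1, x4=1): fault-free g0=1, g1=1, g2=1, g3=1 → 1; observed 1. Eliminates g0 inverted output, g1 inverted output, g2 stuck-at-0, g2 inverted output, g3 stuck-at-0, g3 inverted output.
Test 3 (x1=0, x2=0, x3=0, x4=0): fault-free g0=0, g1=0, g2=0, g3=0 → 0; observed 1. Eliminates g0 stuck-at-1.
Only g1 stuck-at-1 is consistent with every test.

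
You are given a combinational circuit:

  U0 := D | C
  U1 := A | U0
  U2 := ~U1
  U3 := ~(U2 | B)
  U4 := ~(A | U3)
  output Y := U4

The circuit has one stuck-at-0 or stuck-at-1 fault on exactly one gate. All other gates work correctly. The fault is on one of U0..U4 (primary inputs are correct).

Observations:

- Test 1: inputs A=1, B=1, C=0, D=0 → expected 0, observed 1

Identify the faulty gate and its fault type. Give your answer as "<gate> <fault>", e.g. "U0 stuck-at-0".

Fault-free values for test 1 (A=1, B=1, C=0, D=0): U0=0, U1=1, U2=0, U3=0, U4=0, giving Y=0. Observed 1.
Test 1: faults giving observed 1 are {U4 stuck-at-1}.
Only U4 stuck-at-1 is consistent with every test.

U4 stuck-at-1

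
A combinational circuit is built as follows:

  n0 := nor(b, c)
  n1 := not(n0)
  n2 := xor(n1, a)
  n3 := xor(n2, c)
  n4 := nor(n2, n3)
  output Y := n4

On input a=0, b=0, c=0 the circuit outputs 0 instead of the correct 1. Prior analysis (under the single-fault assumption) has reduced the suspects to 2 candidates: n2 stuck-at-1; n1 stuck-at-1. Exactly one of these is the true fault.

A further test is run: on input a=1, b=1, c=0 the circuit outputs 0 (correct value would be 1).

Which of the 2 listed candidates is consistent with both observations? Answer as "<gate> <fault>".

Evaluate each candidate on input a=1, b=1, c=0:
  n2 stuck-at-1: n0=0, n1=1, n2=1 [stuck-at-1], n3=1, n4=0 → 0 — matches
  n1 stuck-at-1: n0=0, n1=1 [stuck-at-1], n2=0, n3=0, n4=1 → 1 — eliminated
Only n2 stuck-at-1 reproduces the observed 0.

n2 stuck-at-1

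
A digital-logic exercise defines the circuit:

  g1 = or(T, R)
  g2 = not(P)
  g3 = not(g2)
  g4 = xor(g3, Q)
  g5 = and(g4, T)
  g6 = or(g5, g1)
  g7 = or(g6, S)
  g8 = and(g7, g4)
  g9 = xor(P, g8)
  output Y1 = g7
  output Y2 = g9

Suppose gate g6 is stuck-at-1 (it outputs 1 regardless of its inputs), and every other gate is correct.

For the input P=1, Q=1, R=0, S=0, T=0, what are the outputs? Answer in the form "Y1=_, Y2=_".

Propagate with g6 forced: g1=0, g2=0, g3=1, g4=0, g5=0, g6=1 [stuck-at-1], g7=1, g8=0, g9=1.
So the outputs are Y1=1, Y2=1. (Without the fault they would be Y1=0, Y2=1.)

Y1=1, Y2=1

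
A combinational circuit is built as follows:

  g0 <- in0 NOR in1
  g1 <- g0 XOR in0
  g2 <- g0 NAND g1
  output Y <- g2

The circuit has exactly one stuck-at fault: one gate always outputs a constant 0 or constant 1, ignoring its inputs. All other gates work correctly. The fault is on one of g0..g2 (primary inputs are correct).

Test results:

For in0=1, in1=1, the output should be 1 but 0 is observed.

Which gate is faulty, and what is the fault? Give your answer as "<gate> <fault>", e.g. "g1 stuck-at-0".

Fault-free values for test 1 (in0=1, in1=1): g0=0, g1=1, g2=1, giving Y=1. Observed 0.
Test 1: faults giving observed 0 are {g2 stuck-at-0}.
Only g2 stuck-at-0 is consistent with every test.

g2 stuck-at-0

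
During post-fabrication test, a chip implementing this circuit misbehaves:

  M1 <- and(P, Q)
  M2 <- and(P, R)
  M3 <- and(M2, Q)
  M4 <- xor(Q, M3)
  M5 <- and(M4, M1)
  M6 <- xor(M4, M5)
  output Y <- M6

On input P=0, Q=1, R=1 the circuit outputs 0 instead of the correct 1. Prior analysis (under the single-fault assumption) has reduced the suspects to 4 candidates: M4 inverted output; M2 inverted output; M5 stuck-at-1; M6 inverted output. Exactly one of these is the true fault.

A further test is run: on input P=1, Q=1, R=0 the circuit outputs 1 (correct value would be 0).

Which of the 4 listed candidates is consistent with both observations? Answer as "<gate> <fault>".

M6 inverted output

Evaluate each candidate on input P=1, Q=1, R=0:
  M4 inverted output: M1=1, M2=0, M3=0, M4=0 [inverted output], M5=0, M6=0 → 0 — eliminated
  M2 inverted output: M1=1, M2=1 [inverted output], M3=1, M4=0, M5=0, M6=0 → 0 — eliminated
  M5 stuck-at-1: M1=1, M2=0, M3=0, M4=1, M5=1 [stuck-at-1], M6=0 → 0 — eliminated
  M6 inverted output: M1=1, M2=0, M3=0, M4=1, M5=1, M6=1 [inverted output] → 1 — matches
Only M6 inverted output reproduces the observed 1.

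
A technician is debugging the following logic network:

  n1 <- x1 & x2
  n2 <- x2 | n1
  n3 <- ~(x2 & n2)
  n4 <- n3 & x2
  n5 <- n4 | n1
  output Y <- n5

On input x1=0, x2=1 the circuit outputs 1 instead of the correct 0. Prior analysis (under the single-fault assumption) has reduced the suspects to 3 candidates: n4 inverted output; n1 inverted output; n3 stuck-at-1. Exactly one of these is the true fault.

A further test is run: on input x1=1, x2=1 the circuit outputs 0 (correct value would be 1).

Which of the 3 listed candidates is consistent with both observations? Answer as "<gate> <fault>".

Evaluate each candidate on input x1=1, x2=1:
  n4 inverted output: n1=1, n2=1, n3=0, n4=1 [inverted output], n5=1 → 1 — eliminated
  n1 inverted output: n1=0 [inverted output], n2=1, n3=0, n4=0, n5=0 → 0 — matches
  n3 stuck-at-1: n1=1, n2=1, n3=1 [stuck-at-1], n4=1, n5=1 → 1 — eliminated
Only n1 inverted output reproduces the observed 0.

n1 inverted output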